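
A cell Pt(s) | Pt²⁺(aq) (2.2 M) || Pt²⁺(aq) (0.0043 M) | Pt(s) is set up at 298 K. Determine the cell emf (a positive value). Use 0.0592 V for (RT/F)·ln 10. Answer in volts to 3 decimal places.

0.080 V

For a concentration cell E°cell = 0, since both electrodes use the same couple.
The compartment with the higher Pt²⁺(aq) concentration (2.2 M) acts as the cathode; ions are reduced there and produced at the dilute (0.0043 M) anode.
With n = 2, Ecell = −(0.0592/2)·log([dilute]/[conc]) = −(0.0592/2)·log(0.0043/2.2) = +0.080 V.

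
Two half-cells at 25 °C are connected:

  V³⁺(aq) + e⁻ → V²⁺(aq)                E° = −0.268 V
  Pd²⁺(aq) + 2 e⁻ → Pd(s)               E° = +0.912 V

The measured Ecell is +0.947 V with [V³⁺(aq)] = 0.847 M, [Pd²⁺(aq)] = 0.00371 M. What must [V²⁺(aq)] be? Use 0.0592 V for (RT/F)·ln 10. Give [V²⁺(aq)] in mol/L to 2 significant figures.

Pd²⁺/Pd is the cathode (higher E°); E°cell = +0.912 − (−0.268) = +1.180 V with n = 2.
Since E = E° − (0.0592/n)·log Q, log Q = n(E° − E)/0.0592 = 7.872.
Balancing electrons gives Pd²⁺(aq) + 2 V²⁺(aq) → Pd(s) + 2 V³⁺(aq); thus Q = [V³⁺(aq)]^2 / ([Pd²⁺(aq)]·[V²⁺(aq)]^2).
Substituting the known concentrations and solving, log [V²⁺(aq)] = −2.793 and [V²⁺(aq)] = 0.0016 M.

0.0016 M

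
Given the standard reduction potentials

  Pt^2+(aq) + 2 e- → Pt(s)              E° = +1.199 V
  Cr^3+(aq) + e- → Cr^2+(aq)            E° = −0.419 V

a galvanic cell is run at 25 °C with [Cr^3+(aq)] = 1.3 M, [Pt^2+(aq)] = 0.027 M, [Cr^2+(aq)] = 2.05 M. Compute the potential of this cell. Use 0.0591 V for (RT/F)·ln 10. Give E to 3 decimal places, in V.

Pt²⁺/Pt is reduced (cathode, E° = +1.199 V) and Cr³⁺/Cr²⁺ is oxidized (anode).
The standard potential is +1.199 − (−0.419) = +1.618 V and the balanced reaction transfers n = 2 electrons.
Balancing gives Pt^2+(aq) + 2 Cr^2+(aq) → Pt(s) + 2 Cr^3+(aq); hence Q = [Cr^3+(aq)]^2 / ([Pt^2+(aq)]·[Cr^2+(aq)]^2) = 14.9 (log Q = 1.173).
By the Nernst equation, E = +1.618 − (0.0591/2)·(1.173) = +1.583 V.

+1.583 V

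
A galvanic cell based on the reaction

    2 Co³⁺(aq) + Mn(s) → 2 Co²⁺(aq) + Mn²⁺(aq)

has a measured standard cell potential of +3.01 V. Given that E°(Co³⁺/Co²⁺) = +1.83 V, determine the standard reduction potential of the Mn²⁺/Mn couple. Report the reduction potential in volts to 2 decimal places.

−1.18 V

In the reaction as written the Co³⁺/Co²⁺ couple is reduced (cathode) and Mn²⁺/Mn is oxidized (anode), so E°cell = E°(Co³⁺/Co²⁺) − E°(Mn²⁺/Mn).
E°(Mn²⁺/Mn) = E°(cathode) − E°cell = +1.83 − (+3.01) = −1.18 V.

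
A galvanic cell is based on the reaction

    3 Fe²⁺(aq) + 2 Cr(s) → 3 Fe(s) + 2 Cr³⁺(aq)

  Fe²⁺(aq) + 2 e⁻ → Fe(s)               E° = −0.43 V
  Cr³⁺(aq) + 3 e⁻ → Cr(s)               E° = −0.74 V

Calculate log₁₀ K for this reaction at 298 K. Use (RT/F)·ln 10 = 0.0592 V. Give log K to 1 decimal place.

The Fe²⁺/Fe couple is reduced (cathode); E°cell = −0.43 − (−0.74) = +0.31 V with n = 6.
At equilibrium E = 0, so log K = nE°cell / 0.0592 = (6)(+0.31) / 0.0592 = 31.4.

log K = 31.4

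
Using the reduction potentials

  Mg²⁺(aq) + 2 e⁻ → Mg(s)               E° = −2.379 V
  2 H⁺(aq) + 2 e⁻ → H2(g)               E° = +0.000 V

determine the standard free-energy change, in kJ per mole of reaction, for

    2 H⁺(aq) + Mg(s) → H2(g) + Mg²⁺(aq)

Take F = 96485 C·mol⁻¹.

In the reaction as written H⁺(aq) is reduced, so the 2H⁺/H₂ couple is the cathode and Mg²⁺/Mg is the anode.
E°cell = +0.000 − (−2.379) = +2.379 V; balancing electrons gives n = 2.
ΔG° = −nFE°cell = −(2)(96485)(+2.379) J/mol = −459 kJ/mol.

−459 kJ/mol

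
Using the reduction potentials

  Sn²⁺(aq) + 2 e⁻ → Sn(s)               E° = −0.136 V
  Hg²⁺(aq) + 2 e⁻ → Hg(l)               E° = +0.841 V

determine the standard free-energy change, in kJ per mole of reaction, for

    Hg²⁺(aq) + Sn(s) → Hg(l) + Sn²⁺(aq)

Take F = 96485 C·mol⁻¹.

−189 kJ/mol

In the reaction as written Hg²⁺(aq) is reduced, so the Hg²⁺/Hg couple is the cathode and Sn²⁺/Sn is the anode.
E°cell = +0.841 − (−0.136) = +0.977 V; balancing electrons gives n = 2.
ΔG° = −nFE°cell = −(2)(96485)(+0.977) J/mol = −189 kJ/mol.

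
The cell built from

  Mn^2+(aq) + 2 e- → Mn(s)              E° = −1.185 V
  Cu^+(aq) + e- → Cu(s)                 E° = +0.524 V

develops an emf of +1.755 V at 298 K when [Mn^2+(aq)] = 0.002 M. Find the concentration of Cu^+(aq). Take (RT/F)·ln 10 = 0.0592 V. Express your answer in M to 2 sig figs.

The Cu⁺/Cu couple has the larger reduction potential, so it is the cathode: E°cell = +0.524 − (−1.185) = +1.709 V and n = 2.
Rearranging E = E° − (0.0592/n)·log Q gives log Q = 2(+1.709 − (+1.755))/0.0592 = −1.554.
The balanced reaction is 2 Cu^+(aq) + Mn(s) → 2 Cu(s) + Mn^2+(aq), so Q = [Mn^2+(aq)] / [Cu^+(aq)]^2.
Isolating [Cu^+(aq)] in Q = 10^{−1.554} yields log [Cu^+(aq)] = −0.572, i.e. 0.27 M.

0.27 M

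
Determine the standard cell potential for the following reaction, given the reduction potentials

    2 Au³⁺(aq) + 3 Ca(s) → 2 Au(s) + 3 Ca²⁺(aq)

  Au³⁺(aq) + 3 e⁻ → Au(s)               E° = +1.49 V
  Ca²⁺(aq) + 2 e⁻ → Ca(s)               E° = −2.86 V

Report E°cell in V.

+4.35 V

Au³⁺(aq) gains electrons, so the Au³⁺/Au couple is the cathode; the Ca²⁺/Ca couple is the anode.
E°cell = E°(cathode) − E°(anode) = +1.49 − (−2.86) = +4.35 V.
The positive value indicates the reaction is spontaneous as written.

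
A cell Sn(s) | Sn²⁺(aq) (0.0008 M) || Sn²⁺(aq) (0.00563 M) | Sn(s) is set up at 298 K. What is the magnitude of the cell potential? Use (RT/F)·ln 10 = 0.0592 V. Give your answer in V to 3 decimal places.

For a concentration cell E°cell = 0, since both electrodes use the same couple.
The compartment with the higher Sn²⁺(aq) concentration (0.00563 M) acts as the cathode; ions are reduced there and produced at the dilute (0.0008 M) anode.
With n = 2, Ecell = −(0.0592/2)·log([dilute]/[conc]) = −(0.0592/2)·log(0.0008/0.00563) = +0.025 V.

0.025 V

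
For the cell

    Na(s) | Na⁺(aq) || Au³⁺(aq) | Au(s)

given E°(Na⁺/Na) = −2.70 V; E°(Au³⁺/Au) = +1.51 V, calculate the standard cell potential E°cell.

By convention the left-hand electrode in cell notation is the anode (oxidation) and the right-hand electrode is the cathode (reduction).
E°cell = E°(right) − E°(left) = +1.51 − (−2.70) = +4.21 V.

+4.21 V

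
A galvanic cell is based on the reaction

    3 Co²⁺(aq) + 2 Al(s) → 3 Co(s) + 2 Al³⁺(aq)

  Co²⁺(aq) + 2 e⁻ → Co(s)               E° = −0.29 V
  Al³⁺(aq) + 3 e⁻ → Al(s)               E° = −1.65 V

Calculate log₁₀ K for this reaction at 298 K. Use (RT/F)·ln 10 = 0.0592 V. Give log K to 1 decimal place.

The Co²⁺/Co couple is reduced (cathode); E°cell = −0.29 − (−1.65) = +1.36 V with n = 6.
At equilibrium E = 0, so log K = nE°cell / 0.0592 = (6)(+1.36) / 0.0592 = 137.8.

log K = 137.8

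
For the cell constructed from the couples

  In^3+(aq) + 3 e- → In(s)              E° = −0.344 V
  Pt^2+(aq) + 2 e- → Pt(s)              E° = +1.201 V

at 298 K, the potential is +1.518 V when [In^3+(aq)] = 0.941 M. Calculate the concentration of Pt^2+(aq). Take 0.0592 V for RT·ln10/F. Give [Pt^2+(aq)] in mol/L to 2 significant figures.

0.12 M

With Pt²⁺/Pt at the cathode and In³⁺/In at the anode, E°cell = +1.201 − (−0.344) = +1.545 V (n = 6).
Since E = E° − (0.0592/n)·log Q, log Q = n(E° − E)/0.0592 = 2.736.
Balancing electrons gives 3 Pt^2+(aq) + 2 In(s) → 3 Pt(s) + 2 In^3+(aq); thus Q = [In^3+(aq)]^2 / [Pt^2+(aq)]^3.
Substituting the known concentrations and solving, log [Pt^2+(aq)] = −0.930 and [Pt^2+(aq)] = 0.12 M.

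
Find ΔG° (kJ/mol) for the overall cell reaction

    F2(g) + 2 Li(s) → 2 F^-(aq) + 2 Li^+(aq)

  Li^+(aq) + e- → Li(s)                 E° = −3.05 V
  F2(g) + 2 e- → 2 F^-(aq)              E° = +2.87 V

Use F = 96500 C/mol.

−1143 kJ/mol

In the reaction as written F2(g) is reduced, so the F₂/F⁻ couple is the cathode and Li⁺/Li is the anode.
E°cell = +2.87 − (−3.05) = +5.92 V; balancing electrons gives n = 2.
ΔG° = −nFE°cell = −(2)(96500)(+5.92) J/mol = −1143 kJ/mol.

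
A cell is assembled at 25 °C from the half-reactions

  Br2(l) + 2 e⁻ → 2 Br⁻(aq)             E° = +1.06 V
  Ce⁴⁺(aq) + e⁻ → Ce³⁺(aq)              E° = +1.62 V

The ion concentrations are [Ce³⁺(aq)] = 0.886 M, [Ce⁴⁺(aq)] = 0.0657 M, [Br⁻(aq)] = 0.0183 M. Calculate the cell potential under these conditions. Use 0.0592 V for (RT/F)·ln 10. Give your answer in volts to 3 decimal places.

Ce⁴⁺/Ce³⁺ is reduced (cathode, E° = +1.62 V) and Br₂/Br⁻ is oxidized (anode).
E°cell = +1.62 − (+1.06) = +0.56 V, with n = 2 electrons transferred.
The balanced reaction is 2 Ce⁴⁺(aq) + 2 Br⁻(aq) → 2 Ce³⁺(aq) + Br2(l), so Q = [Ce³⁺(aq)]^2 / ([Ce⁴⁺(aq)]^2·[Br⁻(aq)]^2) = 5.43×10^5 and log Q = 5.735.
Applying E = E° − (RT ln10/nF)·log Q gives +0.56 − (0.0592/2)(5.735) = +0.390 V.

+0.390 V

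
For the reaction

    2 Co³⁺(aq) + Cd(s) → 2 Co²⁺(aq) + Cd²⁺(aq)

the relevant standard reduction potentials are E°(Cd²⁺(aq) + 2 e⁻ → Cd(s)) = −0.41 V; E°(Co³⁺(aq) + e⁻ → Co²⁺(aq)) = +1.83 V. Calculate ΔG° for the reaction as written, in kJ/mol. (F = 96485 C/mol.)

In the reaction as written Co³⁺(aq) is reduced, so the Co³⁺/Co²⁺ couple is the cathode and Cd²⁺/Cd is the anode.
E°cell = +1.83 − (−0.41) = +2.24 V; balancing electrons gives n = 2.
ΔG° = −nFE°cell = −(2)(96485)(+2.24) J/mol = −432 kJ/mol.

−432 kJ/mol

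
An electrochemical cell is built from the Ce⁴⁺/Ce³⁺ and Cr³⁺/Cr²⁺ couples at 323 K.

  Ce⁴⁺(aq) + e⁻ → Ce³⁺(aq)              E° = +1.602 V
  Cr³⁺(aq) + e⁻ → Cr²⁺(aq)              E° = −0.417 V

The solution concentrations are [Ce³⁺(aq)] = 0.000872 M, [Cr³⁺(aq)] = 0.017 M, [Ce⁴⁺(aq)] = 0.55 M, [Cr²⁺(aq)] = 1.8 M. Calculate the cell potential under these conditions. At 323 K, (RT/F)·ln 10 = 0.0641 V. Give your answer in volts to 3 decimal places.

+2.328 V

Since E°(Ce⁴⁺/Ce³⁺) > E°(Cr³⁺/Cr²⁺), Ce⁴⁺/Ce³⁺ serves as the cathode.
E°cell = +1.602 − (−0.417) = +2.019 V, with n = 1 electron transferred.
For the overall reaction Ce⁴⁺(aq) + Cr²⁺(aq) → Ce³⁺(aq) + Cr³⁺(aq), Q = ([Ce³⁺(aq)]·[Cr³⁺(aq)]) / ([Ce⁴⁺(aq)]·[Cr²⁺(aq)]) = 1.5×10^−5, giving log Q = −4.825.
E = E° − (0.0641/n)·log Q = +2.019 − (0.0641/1)(−4.825) = +2.328 V.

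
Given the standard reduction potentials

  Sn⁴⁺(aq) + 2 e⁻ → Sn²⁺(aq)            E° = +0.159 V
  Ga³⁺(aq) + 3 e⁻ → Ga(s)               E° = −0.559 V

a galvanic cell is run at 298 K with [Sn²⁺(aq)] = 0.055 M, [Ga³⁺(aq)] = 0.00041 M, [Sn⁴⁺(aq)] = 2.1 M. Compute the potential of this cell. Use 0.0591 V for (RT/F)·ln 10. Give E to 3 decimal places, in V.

The Sn⁴⁺/Sn²⁺ couple has the more positive E°, so it is the cathode; Ga³⁺/Ga is the anode.
The standard potential is +0.159 − (−0.559) = +0.718 V and the balanced reaction transfers n = 6 electrons.
For the overall reaction 3 Sn⁴⁺(aq) + 2 Ga(s) → 3 Sn²⁺(aq) + 2 Ga³⁺(aq), Q = ([Sn²⁺(aq)]^3·[Ga³⁺(aq)]^2) / [Sn⁴⁺(aq)]^3 = 3.02×10^−12, giving log Q = −11.520.
Applying E = E° − (RT ln10/nF)·log Q gives +0.718 − (0.0591/6)(−11.520) = +0.831 V.

+0.831 V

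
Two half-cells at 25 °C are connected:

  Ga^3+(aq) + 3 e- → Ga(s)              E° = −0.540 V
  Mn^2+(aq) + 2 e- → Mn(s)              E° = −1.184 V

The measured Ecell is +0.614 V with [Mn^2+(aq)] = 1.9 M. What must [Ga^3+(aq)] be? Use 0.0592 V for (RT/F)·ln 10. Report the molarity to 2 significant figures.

0.079 M

The Ga³⁺/Ga couple has the larger reduction potential, so it is the cathode: E°cell = −0.540 − (−1.184) = +0.644 V and n = 6.
Since E = E° − (0.0592/n)·log Q, log Q = n(E° − E)/0.0592 = 3.041.
The balanced reaction is 2 Ga^3+(aq) + 3 Mn(s) → 2 Ga(s) + 3 Mn^2+(aq), so Q = [Mn^2+(aq)]^3 / [Ga^3+(aq)]^2.
Isolating [Ga^3+(aq)] in Q = 10^{3.041} yields log [Ga^3+(aq)] = −1.102, i.e. 0.079 M.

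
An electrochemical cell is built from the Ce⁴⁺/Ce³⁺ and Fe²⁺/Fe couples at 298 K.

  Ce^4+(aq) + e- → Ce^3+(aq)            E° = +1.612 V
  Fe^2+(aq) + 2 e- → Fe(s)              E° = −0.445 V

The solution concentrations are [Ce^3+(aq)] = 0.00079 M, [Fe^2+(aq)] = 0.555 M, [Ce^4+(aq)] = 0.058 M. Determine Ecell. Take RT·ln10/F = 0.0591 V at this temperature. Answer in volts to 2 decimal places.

+2.17 V

The Ce⁴⁺/Ce³⁺ couple has the more positive E°, so it is the cathode; Fe²⁺/Fe is the anode.
The standard potential is +1.612 − (−0.445) = +2.057 V and the balanced reaction transfers n = 2 electrons.
Balancing gives 2 Ce^4+(aq) + Fe(s) → 2 Ce^3+(aq) + Fe^2+(aq); hence Q = ([Ce^3+(aq)]^2·[Fe^2+(aq)]) / [Ce^4+(aq)]^2 = 0.000103 (log Q = −3.987).
By the Nernst equation, E = +2.057 − (0.0591/2)·(−3.987) = +2.17 V.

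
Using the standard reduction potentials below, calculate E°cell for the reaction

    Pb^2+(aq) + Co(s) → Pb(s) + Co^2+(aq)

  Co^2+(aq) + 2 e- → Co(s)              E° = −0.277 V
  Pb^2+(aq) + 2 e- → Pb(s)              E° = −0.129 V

Pb^2+(aq) gains electrons, so the Pb²⁺/Pb couple is the cathode; the Co²⁺/Co couple is the anode.
E°cell = E°(cathode) − E°(anode) = −0.129 − (−0.277) = +0.148 V.

+0.148 V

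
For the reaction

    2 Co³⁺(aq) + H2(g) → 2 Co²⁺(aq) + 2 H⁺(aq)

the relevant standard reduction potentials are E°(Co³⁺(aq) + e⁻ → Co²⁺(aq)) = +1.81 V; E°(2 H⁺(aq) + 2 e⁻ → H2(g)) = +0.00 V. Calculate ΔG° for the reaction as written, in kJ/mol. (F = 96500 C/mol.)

In the reaction as written Co³⁺(aq) is reduced, so the Co³⁺/Co²⁺ couple is the cathode and 2H⁺/H₂ is the anode.
E°cell = +1.81 − (+0.00) = +1.81 V; balancing electrons gives n = 2.
ΔG° = −nFE°cell = −(2)(96500)(+1.81) J/mol = −349 kJ/mol.

−349 kJ/mol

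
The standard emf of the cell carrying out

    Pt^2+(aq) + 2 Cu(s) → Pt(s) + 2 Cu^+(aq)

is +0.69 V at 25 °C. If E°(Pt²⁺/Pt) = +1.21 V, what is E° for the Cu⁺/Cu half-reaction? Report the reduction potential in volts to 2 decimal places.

In the reaction as written the Pt²⁺/Pt couple is reduced (cathode) and Cu⁺/Cu is oxidized (anode), so E°cell = E°(Pt²⁺/Pt) − E°(Cu⁺/Cu).
E°(Cu⁺/Cu) = E°(cathode) − E°cell = +1.21 − (+0.69) = +0.52 V.

+0.52 V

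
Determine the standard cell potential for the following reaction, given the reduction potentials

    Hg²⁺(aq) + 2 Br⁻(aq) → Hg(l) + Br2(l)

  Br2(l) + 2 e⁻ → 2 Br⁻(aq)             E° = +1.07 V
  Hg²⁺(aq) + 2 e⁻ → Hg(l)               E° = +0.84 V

In the reaction as written, Hg²⁺(aq) is reduced (cathode) and Br2(l) is produced by oxidation at the anode.
E°cell = E°(cathode) − E°(anode) = +0.84 − (+1.07) = −0.23 V.
The negative E°cell means the reaction is non-spontaneous in the direction written.

−0.23 V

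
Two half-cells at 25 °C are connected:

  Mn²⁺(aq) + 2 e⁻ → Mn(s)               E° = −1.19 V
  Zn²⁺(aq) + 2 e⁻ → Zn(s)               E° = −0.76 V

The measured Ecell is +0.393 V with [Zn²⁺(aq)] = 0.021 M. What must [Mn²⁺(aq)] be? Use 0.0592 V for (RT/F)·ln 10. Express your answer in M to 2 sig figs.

Zn²⁺/Zn is the cathode (higher E°); E°cell = −0.76 − (−1.19) = +0.43 V with n = 2.
From the Nernst equation, log Q = n(E° − E)/0.0592 = 2·(+0.43 − (+0.393))/0.0592 = 1.250.
The balanced reaction is Zn²⁺(aq) + Mn(s) → Zn(s) + Mn²⁺(aq), so Q = [Mn²⁺(aq)] / [Zn²⁺(aq)].
Isolating [Mn²⁺(aq)] in Q = 10^{1.250} yields log [Mn²⁺(aq)] = −0.428, i.e. 0.37 M.

0.37 M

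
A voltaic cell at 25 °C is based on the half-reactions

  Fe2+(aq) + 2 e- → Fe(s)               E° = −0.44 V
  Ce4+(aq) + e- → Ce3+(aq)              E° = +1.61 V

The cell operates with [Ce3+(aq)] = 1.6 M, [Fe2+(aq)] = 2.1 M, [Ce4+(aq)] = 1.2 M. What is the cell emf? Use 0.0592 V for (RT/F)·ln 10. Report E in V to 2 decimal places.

+2.03 V

The Ce⁴⁺/Ce³⁺ couple has the more positive E°, so it is the cathode; Fe²⁺/Fe is the anode.
The standard potential is +1.61 − (−0.44) = +2.05 V and the balanced reaction transfers n = 2 electrons.
The balanced reaction is 2 Ce4+(aq) + Fe(s) → 2 Ce3+(aq) + Fe2+(aq), so Q = ([Ce3+(aq)]^2·[Fe2+(aq)]) / [Ce4+(aq)]^2 = 3.73 and log Q = 0.572.
By the Nernst equation, E = +2.05 − (0.0592/2)·(0.572) = +2.03 V.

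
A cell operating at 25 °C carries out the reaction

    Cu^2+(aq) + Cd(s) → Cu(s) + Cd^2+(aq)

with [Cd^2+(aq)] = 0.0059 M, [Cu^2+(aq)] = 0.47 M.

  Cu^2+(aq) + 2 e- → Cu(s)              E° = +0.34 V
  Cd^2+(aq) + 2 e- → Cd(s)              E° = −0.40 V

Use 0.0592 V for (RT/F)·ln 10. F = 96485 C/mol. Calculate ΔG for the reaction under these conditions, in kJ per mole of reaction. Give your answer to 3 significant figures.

−154 kJ/mol

E°cell = +0.34 − (−0.40) = +0.74 V; the balanced reaction transfers n = 2 electrons.
Here Q = [Cd^2+(aq)] / [Cu^2+(aq)] = 0.0126 (log Q = −1.901), giving E = +0.74 − (0.0592/2)·(−1.901) = +0.7963 V.
Then ΔG = −nFE = −2 × 96485 × +0.7963 J/mol = −154 kJ/mol.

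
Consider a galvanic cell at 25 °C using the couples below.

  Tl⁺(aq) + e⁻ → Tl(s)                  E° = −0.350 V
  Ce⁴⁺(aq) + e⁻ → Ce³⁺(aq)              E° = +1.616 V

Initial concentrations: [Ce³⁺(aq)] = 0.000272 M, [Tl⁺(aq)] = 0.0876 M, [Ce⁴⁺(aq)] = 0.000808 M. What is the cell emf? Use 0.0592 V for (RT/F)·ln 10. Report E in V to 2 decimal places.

+2.06 V

Since E°(Ce⁴⁺/Ce³⁺) > E°(Tl⁺/Tl), Ce⁴⁺/Ce³⁺ serves as the cathode.
The standard potential is +1.616 − (−0.350) = +1.966 V and the balanced reaction transfers n = 1 electron.
The balanced reaction is Ce⁴⁺(aq) + Tl(s) → Ce³⁺(aq) + Tl⁺(aq), so Q = ([Ce³⁺(aq)]·[Tl⁺(aq)]) / [Ce⁴⁺(aq)] = 0.0295 and log Q = −1.530.
Applying E = E° − (RT ln10/nF)·log Q gives +1.966 − (0.0592/1)(−1.530) = +2.06 V.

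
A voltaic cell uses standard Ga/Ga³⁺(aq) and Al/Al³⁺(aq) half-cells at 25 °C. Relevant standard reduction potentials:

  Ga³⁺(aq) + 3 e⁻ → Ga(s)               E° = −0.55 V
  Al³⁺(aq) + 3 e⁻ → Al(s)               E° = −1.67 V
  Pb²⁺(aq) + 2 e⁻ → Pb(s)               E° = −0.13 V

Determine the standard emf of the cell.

Of the two couples in this cell, the one with the more positive reduction potential is reduced at the cathode: here that is Ga³⁺/Ga (−0.55 V); Al³⁺/Al (−1.67 V) is the anode.
E°cell = E°(cathode) − E°(anode) = −0.55 − (−1.67) = +1.12 V.

+1.12 V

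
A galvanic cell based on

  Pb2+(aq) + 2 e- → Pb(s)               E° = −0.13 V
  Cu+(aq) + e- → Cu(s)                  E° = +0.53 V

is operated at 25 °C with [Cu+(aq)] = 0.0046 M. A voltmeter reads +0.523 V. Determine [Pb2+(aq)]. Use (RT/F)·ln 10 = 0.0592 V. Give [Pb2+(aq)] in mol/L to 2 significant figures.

0.90 M

Cu⁺/Cu is the cathode (higher E°); E°cell = +0.53 − (−0.13) = +0.66 V with n = 2.
Rearranging E = E° − (0.0592/n)·log Q gives log Q = 2(+0.66 − (+0.523))/0.0592 = 4.628.
For 2 Cu+(aq) + Pb(s) → 2 Cu(s) + Pb2+(aq), the reaction quotient is Q = [Pb2+(aq)] / [Cu+(aq)]^2.
Isolating [Pb2+(aq)] in Q = 10^{4.628} yields log [Pb2+(aq)] = −0.046, i.e. 0.90 M.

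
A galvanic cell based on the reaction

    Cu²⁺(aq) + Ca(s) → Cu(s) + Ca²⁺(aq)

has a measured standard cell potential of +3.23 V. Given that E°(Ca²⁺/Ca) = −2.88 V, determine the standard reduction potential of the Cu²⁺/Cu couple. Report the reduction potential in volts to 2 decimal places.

+0.35 V

In the reaction as written the Cu²⁺/Cu couple is reduced (cathode) and Ca²⁺/Ca is oxidized (anode), so E°cell = E°(Cu²⁺/Cu) − E°(Ca²⁺/Ca).
E°(Cu²⁺/Cu) = E°cell + E°(anode) = +3.23 + (−2.88) = +0.35 V.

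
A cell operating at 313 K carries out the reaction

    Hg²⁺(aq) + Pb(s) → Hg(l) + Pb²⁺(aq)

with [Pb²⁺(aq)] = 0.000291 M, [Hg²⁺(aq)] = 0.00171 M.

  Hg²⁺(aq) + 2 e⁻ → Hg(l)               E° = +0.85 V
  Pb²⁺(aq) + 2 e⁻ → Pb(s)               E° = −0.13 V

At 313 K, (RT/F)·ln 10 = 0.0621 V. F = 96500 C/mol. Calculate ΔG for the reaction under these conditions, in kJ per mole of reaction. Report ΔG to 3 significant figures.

E°cell = +0.85 − (−0.13) = +0.98 V; the balanced reaction transfers n = 2 electrons.
Here Q = [Pb²⁺(aq)] / [Hg²⁺(aq)] = 0.17 (log Q = −0.769), giving E = +0.98 − (0.0621/2)·(−0.769) = +1.0039 V.
ΔG = −nFE = −(2)(96500)(+1.0039) J/mol = −194 kJ/mol.

−194 kJ/mol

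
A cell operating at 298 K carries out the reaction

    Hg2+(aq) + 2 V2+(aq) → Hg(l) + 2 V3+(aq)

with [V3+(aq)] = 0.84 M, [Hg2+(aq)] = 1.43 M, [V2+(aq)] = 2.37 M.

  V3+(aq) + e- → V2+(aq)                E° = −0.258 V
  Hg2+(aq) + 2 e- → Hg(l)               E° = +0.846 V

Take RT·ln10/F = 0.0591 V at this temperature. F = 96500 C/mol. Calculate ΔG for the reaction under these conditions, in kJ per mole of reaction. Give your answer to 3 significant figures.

−219 kJ/mol

E°cell = +0.846 − (−0.258) = +1.104 V; the balanced reaction transfers n = 2 electrons.
The reaction quotient is [V3+(aq)]^2 / ([Hg2+(aq)]·[V2+(aq)]^2) = 0.0878; by Nernst, E = +1.104 − (0.0591/2)(−1.056) = +1.1352 V.
Finally ΔG = −nFE = −(2)(96500 C/mol)(+1.1352 V) = −219 kJ/mol.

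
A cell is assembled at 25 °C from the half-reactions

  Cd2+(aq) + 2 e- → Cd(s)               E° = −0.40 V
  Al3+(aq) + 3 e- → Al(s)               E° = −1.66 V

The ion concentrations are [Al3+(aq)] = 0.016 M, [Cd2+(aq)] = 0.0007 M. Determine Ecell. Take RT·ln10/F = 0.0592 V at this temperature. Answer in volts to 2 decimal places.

+1.20 V

Cd²⁺/Cd is reduced (cathode, E° = −0.40 V) and Al³⁺/Al is oxidized (anode).
E°cell = −0.40 − (−1.66) = +1.26 V, with n = 6 electrons transferred.
Balancing gives 3 Cd2+(aq) + 2 Al(s) → 3 Cd(s) + 2 Al3+(aq); hence Q = [Al3+(aq)]^2 / [Cd2+(aq)]^3 = 7.46×10^5 (log Q = 5.873).
By the Nernst equation, E = +1.26 − (0.0592/6)·(5.873) = +1.20 V.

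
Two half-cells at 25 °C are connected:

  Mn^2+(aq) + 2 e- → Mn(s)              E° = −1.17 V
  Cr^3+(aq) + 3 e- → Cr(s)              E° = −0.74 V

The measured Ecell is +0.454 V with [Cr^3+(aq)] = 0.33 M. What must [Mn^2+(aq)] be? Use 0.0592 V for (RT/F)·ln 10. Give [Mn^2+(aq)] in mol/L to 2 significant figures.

0.074 M

With Cr³⁺/Cr at the cathode and Mn²⁺/Mn at the anode, E°cell = −0.74 − (−1.17) = +0.43 V (n = 6).
From the Nernst equation, log Q = n(E° − E)/0.0592 = 6·(+0.43 − (+0.454))/0.0592 = −2.432.
Balancing electrons gives 2 Cr^3+(aq) + 3 Mn(s) → 2 Cr(s) + 3 Mn^2+(aq); thus Q = [Mn^2+(aq)]^3 / [Cr^3+(aq)]^2.
Isolating [Mn^2+(aq)] in Q = 10^{−2.432} yields log [Mn^2+(aq)] = −1.132, i.e. 0.074 M.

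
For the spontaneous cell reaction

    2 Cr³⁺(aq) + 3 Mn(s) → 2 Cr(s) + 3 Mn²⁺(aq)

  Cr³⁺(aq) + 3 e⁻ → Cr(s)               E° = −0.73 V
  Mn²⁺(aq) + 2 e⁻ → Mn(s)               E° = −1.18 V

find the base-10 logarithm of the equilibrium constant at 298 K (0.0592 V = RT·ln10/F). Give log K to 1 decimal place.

log K = 45.6

The Cr³⁺/Cr couple is reduced (cathode); E°cell = −0.73 − (−1.18) = +0.45 V with n = 6.
At equilibrium E = 0, so log K = nE°cell / 0.0592 = (6)(+0.45) / 0.0592 = 45.6.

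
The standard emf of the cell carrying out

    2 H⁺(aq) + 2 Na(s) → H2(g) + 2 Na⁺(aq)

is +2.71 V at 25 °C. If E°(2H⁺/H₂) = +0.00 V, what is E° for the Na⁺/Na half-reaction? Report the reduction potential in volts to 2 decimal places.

In the reaction as written the 2H⁺/H₂ couple is reduced (cathode) and Na⁺/Na is oxidized (anode), so E°cell = E°(2H⁺/H₂) − E°(Na⁺/Na).
E°(Na⁺/Na) = E°(cathode) − E°cell = +0.00 − (+2.71) = −2.71 V.

−2.71 V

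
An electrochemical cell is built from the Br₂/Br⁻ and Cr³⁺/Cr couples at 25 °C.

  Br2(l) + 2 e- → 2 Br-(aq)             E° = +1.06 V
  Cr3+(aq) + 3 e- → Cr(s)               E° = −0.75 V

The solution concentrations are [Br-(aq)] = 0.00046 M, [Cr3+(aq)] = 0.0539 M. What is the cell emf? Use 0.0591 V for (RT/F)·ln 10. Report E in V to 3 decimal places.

+2.032 V

The Br₂/Br⁻ couple has the more positive E°, so it is the cathode; Cr³⁺/Cr is the anode.
E°cell = E°cat − E°an = +1.06 − (−0.75) = +1.81 V; n = 6.
For the overall reaction 3 Br2(l) + 2 Cr(s) → 6 Br-(aq) + 2 Cr3+(aq), Q = [Br-(aq)]^6·[Cr3+(aq)]^2 = 2.75×10^−23, giving log Q = −22.560.
Applying E = E° − (RT ln10/nF)·log Q gives +1.81 − (0.0591/6)(−22.560) = +2.032 V.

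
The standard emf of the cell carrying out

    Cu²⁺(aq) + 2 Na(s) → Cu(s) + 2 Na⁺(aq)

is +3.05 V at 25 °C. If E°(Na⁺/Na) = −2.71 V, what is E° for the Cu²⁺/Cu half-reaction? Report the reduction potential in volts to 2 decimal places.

+0.34 V

In the reaction as written the Cu²⁺/Cu couple is reduced (cathode) and Na⁺/Na is oxidized (anode), so E°cell = E°(Cu²⁺/Cu) − E°(Na⁺/Na).
E°(Cu²⁺/Cu) = E°cell + E°(anode) = +3.05 + (−2.71) = +0.34 V.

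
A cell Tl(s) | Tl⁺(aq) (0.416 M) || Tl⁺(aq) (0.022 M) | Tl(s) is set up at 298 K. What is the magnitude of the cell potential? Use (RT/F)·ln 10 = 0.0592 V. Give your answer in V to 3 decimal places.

For a concentration cell E°cell = 0, since both electrodes use the same couple.
The compartment with the higher Tl⁺(aq) concentration (0.416 M) acts as the cathode; ions are reduced there and produced at the dilute (0.022 M) anode.
With n = 1, Ecell = −(0.0592/1)·log([dilute]/[conc]) = −(0.0592/1)·log(0.022/0.416) = +0.076 V.

0.076 V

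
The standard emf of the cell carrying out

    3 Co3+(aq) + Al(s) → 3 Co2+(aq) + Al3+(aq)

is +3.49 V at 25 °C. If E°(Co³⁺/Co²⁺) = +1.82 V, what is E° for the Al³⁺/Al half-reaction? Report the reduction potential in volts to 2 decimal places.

−1.67 V

In the reaction as written the Co³⁺/Co²⁺ couple is reduced (cathode) and Al³⁺/Al is oxidized (anode), so E°cell = E°(Co³⁺/Co²⁺) − E°(Al³⁺/Al).
E°(Al³⁺/Al) = E°(cathode) − E°cell = +1.82 − (+3.49) = −1.67 V.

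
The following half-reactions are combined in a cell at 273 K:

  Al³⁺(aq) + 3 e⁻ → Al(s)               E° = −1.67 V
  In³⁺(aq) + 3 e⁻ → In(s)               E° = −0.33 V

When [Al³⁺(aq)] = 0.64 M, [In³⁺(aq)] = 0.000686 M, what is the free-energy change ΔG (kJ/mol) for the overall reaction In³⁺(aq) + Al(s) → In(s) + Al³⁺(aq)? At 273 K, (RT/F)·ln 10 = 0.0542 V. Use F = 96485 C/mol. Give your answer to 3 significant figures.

−372 kJ/mol

E°cell = −0.33 − (−1.67) = +1.34 V; the balanced reaction transfers n = 3 electrons.
Here Q = [Al³⁺(aq)] / [In³⁺(aq)] = 933 (log Q = 2.970), giving E = +1.34 − (0.0542/3)·(2.970) = +1.2863 V.
ΔG = −nFE = −(3)(96485)(+1.2863) J/mol = −372 kJ/mol.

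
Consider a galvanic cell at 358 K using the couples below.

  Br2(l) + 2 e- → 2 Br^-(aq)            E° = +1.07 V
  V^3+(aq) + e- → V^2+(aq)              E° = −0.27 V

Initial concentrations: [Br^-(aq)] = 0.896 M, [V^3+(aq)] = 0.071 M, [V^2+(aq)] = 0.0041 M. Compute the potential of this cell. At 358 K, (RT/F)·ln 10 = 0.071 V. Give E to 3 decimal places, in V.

+1.255 V

The Br₂/Br⁻ couple has the more positive E°, so it is the cathode; V³⁺/V²⁺ is the anode.
E°cell = E°cat − E°an = +1.07 − (−0.27) = +1.34 V; n = 2.
Balancing gives Br2(l) + 2 V^2+(aq) → 2 Br^-(aq) + 2 V^3+(aq); hence Q = ([Br^-(aq)]^2·[V^3+(aq)]^2) / [V^2+(aq)]^2 = 241 (log Q = 2.382).
By the Nernst equation, E = +1.34 − (0.071/2)·(2.382) = +1.255 V.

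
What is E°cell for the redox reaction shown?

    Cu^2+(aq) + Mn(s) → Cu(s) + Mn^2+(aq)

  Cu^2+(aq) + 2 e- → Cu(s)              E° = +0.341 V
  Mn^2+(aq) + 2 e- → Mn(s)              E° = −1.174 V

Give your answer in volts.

Cu^2+(aq) gains electrons, so the Cu²⁺/Cu couple is the cathode; the Mn²⁺/Mn couple is the anode.
E°cell = E°(cathode) − E°(anode) = +0.341 − (−1.174) = +1.515 V.

+1.515 V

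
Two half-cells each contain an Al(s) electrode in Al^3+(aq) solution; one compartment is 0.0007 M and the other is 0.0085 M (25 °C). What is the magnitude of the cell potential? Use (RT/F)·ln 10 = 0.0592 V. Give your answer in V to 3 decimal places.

For a concentration cell E°cell = 0, since both electrodes use the same couple.
The compartment with the higher Al^3+(aq) concentration (0.0085 M) acts as the cathode; ions are reduced there and produced at the dilute (0.0007 M) anode.
With n = 3, Ecell = −(0.0592/3)·log([dilute]/[conc]) = −(0.0592/3)·log(0.0007/0.0085) = +0.021 V.

0.021 V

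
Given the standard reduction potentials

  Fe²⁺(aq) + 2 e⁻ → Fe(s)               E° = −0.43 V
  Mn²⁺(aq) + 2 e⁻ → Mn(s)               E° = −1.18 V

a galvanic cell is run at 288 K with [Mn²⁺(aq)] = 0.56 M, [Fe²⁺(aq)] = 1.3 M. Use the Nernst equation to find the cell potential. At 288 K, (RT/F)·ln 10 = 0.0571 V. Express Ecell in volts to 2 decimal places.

+0.76 V

Since E°(Fe²⁺/Fe) > E°(Mn²⁺/Mn), Fe²⁺/Fe serves as the cathode.
E°cell = −0.43 − (−1.18) = +0.75 V, with n = 2 electrons transferred.
The balanced reaction is Fe²⁺(aq) + Mn(s) → Fe(s) + Mn²⁺(aq), so Q = [Mn²⁺(aq)] / [Fe²⁺(aq)] = 0.431 and log Q = −0.366.
By the Nernst equation, E = +0.75 − (0.0571/2)·(−0.366) = +0.76 V.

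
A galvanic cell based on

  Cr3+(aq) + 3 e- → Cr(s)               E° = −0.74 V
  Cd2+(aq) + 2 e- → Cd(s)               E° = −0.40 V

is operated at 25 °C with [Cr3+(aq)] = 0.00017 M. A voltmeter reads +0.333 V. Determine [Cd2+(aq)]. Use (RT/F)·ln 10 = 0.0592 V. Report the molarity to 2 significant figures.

The Cd²⁺/Cd couple has the larger reduction potential, so it is the cathode: E°cell = −0.40 − (−0.74) = +0.34 V and n = 6.
Rearranging E = E° − (0.0592/n)·log Q gives log Q = 6(+0.34 − (+0.333))/0.0592 = 0.709.
For 3 Cd2+(aq) + 2 Cr(s) → 3 Cd(s) + 2 Cr3+(aq), the reaction quotient is Q = [Cr3+(aq)]^2 / [Cd2+(aq)]^3.
Solving for the unknown gives log [Cd2+(aq)] = −2.749, so [Cd2+(aq)] ≈ 0.0018 M.

0.0018 M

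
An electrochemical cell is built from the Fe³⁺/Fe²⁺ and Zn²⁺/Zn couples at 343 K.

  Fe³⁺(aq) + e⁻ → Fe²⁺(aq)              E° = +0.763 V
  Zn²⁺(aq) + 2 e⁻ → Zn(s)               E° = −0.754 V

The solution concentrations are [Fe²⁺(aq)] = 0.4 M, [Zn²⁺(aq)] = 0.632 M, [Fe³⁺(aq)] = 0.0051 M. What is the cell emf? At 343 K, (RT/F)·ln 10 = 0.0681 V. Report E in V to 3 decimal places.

+1.395 V

Since E°(Fe³⁺/Fe²⁺) > E°(Zn²⁺/Zn), Fe³⁺/Fe²⁺ serves as the cathode.
E°cell = +0.763 − (−0.754) = +1.517 V, with n = 2 electrons transferred.
The balanced reaction is 2 Fe³⁺(aq) + Zn(s) → 2 Fe²⁺(aq) + Zn²⁺(aq), so Q = ([Fe²⁺(aq)]^2·[Zn²⁺(aq)]) / [Fe³⁺(aq)]^2 = 3.89×10^3 and log Q = 3.590.
Applying E = E° − (RT ln10/nF)·log Q gives +1.517 − (0.0681/2)(3.590) = +1.395 V.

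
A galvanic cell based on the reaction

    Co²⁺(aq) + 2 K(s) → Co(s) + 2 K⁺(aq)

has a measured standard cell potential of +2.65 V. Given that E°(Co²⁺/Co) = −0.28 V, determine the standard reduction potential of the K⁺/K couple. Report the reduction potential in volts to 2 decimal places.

−2.93 V

In the reaction as written the Co²⁺/Co couple is reduced (cathode) and K⁺/K is oxidized (anode), so E°cell = E°(Co²⁺/Co) − E°(K⁺/K).
E°(K⁺/K) = E°(cathode) − E°cell = −0.28 − (+2.65) = −2.93 V.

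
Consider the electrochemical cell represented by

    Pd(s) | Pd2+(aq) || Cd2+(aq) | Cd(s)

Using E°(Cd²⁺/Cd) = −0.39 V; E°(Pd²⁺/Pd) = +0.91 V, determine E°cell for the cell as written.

−1.30 V

By convention the left-hand electrode in cell notation is the anode (oxidation) and the right-hand electrode is the cathode (reduction).
E°cell = E°(right) − E°(left) = −0.39 − (+0.91) = −1.30 V.
The negative sign shows that, as written, the cell would require an external voltage to drive the reaction.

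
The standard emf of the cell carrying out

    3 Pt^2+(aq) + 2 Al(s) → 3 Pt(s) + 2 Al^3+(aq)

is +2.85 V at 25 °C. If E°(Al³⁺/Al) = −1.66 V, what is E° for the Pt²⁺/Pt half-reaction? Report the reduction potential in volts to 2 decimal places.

In the reaction as written the Pt²⁺/Pt couple is reduced (cathode) and Al³⁺/Al is oxidized (anode), so E°cell = E°(Pt²⁺/Pt) − E°(Al³⁺/Al).
E°(Pt²⁺/Pt) = E°cell + E°(anode) = +2.85 + (−1.66) = +1.19 V.

+1.19 V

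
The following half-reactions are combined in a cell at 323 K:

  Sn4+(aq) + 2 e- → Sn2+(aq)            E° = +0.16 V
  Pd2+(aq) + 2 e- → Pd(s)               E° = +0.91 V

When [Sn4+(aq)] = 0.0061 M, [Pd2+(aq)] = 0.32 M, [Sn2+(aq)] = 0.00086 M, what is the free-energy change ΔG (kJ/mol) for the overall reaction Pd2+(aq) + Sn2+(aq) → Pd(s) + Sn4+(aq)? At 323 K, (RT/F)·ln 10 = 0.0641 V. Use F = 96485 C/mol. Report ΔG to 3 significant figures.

The standard cell potential is +0.91 − (+0.16) = +0.75 V, with n = 2 electrons in the balanced equation.
The reaction quotient is [Sn4+(aq)] / ([Pd2+(aq)]·[Sn2+(aq)]) = 22.2; by Nernst, E = +0.75 − (0.0641/2)(1.346) = +0.7069 V.
Finally ΔG = −nFE = −(2)(96485 C/mol)(+0.7069 V) = −136 kJ/mol.

−136 kJ/mol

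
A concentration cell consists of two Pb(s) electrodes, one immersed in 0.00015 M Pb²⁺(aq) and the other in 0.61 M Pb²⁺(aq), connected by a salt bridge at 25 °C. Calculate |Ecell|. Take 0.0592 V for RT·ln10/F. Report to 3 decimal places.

0.107 V

For a concentration cell E°cell = 0, since both electrodes use the same couple.
The compartment with the higher Pb²⁺(aq) concentration (0.61 M) acts as the cathode; ions are reduced there and produced at the dilute (0.00015 M) anode.
With n = 2, Ecell = −(0.0592/2)·log([dilute]/[conc]) = −(0.0592/2)·log(0.00015/0.61) = +0.107 V.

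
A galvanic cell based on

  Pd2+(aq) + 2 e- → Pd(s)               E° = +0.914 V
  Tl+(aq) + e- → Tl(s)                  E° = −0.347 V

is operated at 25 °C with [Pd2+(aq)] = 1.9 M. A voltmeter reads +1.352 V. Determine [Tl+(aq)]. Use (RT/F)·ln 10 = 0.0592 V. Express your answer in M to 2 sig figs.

With Pd²⁺/Pd at the cathode and Tl⁺/Tl at the anode, E°cell = +0.914 − (−0.347) = +1.261 V (n = 2).
From the Nernst equation, log Q = n(E° − E)/0.0592 = 2·(+1.261 − (+1.352))/0.0592 = −3.074.
Balancing electrons gives Pd2+(aq) + 2 Tl(s) → Pd(s) + 2 Tl+(aq); thus Q = [Tl+(aq)]^2 / [Pd2+(aq)].
Substituting the known concentrations and solving, log [Tl+(aq)] = −1.398 and [Tl+(aq)] = 0.040 M.

0.040 M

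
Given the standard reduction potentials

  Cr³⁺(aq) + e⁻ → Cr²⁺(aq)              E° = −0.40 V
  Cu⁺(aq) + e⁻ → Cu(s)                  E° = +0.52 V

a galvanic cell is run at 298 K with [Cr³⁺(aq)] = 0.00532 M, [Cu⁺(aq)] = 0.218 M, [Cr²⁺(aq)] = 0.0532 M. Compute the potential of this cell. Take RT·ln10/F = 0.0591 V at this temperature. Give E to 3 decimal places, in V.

+0.940 V

Cu⁺/Cu is reduced (cathode, E° = +0.52 V) and Cr³⁺/Cr²⁺ is oxidized (anode).
E°cell = E°cat − E°an = +0.52 − (−0.40) = +0.92 V; n = 1.
The balanced reaction is Cu⁺(aq) + Cr²⁺(aq) → Cu(s) + Cr³⁺(aq), so Q = [Cr³⁺(aq)] / ([Cu⁺(aq)]·[Cr²⁺(aq)]) = 0.459 and log Q = −0.338.
E = E° − (0.0591/n)·log Q = +0.92 − (0.0591/1)(−0.338) = +0.940 V.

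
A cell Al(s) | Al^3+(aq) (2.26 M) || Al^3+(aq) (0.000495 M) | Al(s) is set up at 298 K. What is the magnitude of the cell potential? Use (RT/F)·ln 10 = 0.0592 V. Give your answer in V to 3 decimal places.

0.072 V

For a concentration cell E°cell = 0, since both electrodes use the same couple.
The compartment with the higher Al^3+(aq) concentration (2.26 M) acts as the cathode; ions are reduced there and produced at the dilute (0.000495 M) anode.
With n = 3, Ecell = −(0.0592/3)·log([dilute]/[conc]) = −(0.0592/3)·log(0.000495/2.26) = +0.072 V.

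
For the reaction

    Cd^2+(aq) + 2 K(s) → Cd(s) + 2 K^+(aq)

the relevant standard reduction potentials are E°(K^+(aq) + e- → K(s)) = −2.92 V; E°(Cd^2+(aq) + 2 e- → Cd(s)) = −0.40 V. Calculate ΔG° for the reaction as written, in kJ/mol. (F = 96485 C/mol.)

In the reaction as written Cd^2+(aq) is reduced, so the Cd²⁺/Cd couple is the cathode and K⁺/K is the anode.
E°cell = −0.40 − (−2.92) = +2.52 V; balancing electrons gives n = 2.
ΔG° = −nFE°cell = −(2)(96485)(+2.52) J/mol = −486 kJ/mol.

−486 kJ/mol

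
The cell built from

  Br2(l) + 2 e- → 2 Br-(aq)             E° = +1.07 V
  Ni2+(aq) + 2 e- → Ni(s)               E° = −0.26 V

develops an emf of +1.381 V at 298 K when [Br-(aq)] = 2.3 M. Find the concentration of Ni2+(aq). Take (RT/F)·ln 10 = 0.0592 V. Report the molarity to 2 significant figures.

0.0036 M

The Br₂/Br⁻ couple has the larger reduction potential, so it is the cathode: E°cell = +1.07 − (−0.26) = +1.33 V and n = 2.
Rearranging E = E° − (0.0592/n)·log Q gives log Q = 2(+1.33 − (+1.381))/0.0592 = −1.723.
The balanced reaction is Br2(l) + Ni(s) → 2 Br-(aq) + Ni2+(aq), so Q = [Br-(aq)]^2·[Ni2+(aq)].
Isolating [Ni2+(aq)] in Q = 10^{−1.723} yields log [Ni2+(aq)] = −2.446, i.e. 0.0036 M.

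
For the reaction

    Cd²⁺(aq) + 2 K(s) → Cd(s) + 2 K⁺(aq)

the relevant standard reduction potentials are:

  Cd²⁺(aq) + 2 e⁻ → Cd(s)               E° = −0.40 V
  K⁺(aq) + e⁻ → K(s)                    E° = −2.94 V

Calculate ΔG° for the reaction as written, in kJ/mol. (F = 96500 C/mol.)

In the reaction as written Cd²⁺(aq) is reduced, so the Cd²⁺/Cd couple is the cathode and K⁺/K is the anode.
E°cell = −0.40 − (−2.94) = +2.54 V; balancing electrons gives n = 2.
ΔG° = −nFE°cell = −(2)(96500)(+2.54) J/mol = −490 kJ/mol.

−490 kJ/mol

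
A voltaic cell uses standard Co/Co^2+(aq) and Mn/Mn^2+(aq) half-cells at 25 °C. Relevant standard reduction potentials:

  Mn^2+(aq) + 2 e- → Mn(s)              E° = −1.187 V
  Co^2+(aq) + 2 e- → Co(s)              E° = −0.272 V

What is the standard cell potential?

+0.915 V

The Co²⁺/Co couple has the higher E°, so Co ion is reduced (cathode) and Mn is oxidized (anode).
E°cell = E°(cathode) − E°(anode) = −0.272 − (−1.187) = +0.915 V.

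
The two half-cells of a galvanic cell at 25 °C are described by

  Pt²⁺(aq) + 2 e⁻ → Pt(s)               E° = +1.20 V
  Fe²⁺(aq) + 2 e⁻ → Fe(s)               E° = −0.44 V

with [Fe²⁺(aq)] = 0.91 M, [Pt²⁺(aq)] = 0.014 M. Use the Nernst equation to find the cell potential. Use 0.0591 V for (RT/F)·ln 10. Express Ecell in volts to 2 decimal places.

+1.59 V

The Pt²⁺/Pt couple has the more positive E°, so it is the cathode; Fe²⁺/Fe is the anode.
The standard potential is +1.20 − (−0.44) = +1.64 V and the balanced reaction transfers n = 2 electrons.
The balanced reaction is Pt²⁺(aq) + Fe(s) → Pt(s) + Fe²⁺(aq), so Q = [Fe²⁺(aq)] / [Pt²⁺(aq)] = 65 and log Q = 1.813.
E = E° − (0.0591/n)·log Q = +1.64 − (0.0591/2)(1.813) = +1.59 V.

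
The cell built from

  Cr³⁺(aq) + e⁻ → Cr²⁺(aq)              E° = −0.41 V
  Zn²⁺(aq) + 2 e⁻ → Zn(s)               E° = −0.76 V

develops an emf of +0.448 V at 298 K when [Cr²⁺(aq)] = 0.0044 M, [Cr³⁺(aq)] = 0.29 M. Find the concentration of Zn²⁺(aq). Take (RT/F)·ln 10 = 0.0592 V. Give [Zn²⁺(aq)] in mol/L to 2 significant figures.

The Cr³⁺/Cr²⁺ couple has the larger reduction potential, so it is the cathode: E°cell = −0.41 − (−0.76) = +0.35 V and n = 2.
From the Nernst equation, log Q = n(E° − E)/0.0592 = 2·(+0.35 − (+0.448))/0.0592 = −3.311.
For 2 Cr³⁺(aq) + Zn(s) → 2 Cr²⁺(aq) + Zn²⁺(aq), the reaction quotient is Q = ([Cr²⁺(aq)]^2·[Zn²⁺(aq)]) / [Cr³⁺(aq)]^2.
Substituting the known concentrations and solving, log [Zn²⁺(aq)] = 0.327 and [Zn²⁺(aq)] = 2.1 M.

2.1 M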